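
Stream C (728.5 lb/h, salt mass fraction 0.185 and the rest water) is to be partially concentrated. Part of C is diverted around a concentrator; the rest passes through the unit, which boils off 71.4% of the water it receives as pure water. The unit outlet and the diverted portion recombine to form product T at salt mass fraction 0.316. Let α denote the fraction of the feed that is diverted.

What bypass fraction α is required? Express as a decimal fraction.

0.288

All 728.5×0.185 = 134.77 lb/h of salt reaches T, so T = 134.77/0.316 = 426.5 lb/h and vapour = 302 lb/h.
The evaporator receives (1−α)·728.5 of feed at 0.815 water and removes 0.714 of that water:
0.714×0.815×(1−α)×728.5 = 302
(1−α) = 302/423.92 = 0.7124;  α = 0.2876.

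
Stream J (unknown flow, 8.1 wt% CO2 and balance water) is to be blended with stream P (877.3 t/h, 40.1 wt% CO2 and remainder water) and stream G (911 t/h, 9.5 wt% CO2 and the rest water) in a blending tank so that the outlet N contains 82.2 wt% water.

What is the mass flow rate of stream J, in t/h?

Let J be the unknown flow. Total out = 1788.3 + J.
water balance: 1350 + 0.919·J = 0.822·(1788.3 + J)
(0.919 − 0.822)·J = 0.822×1788.3 − 1350 = 120.02
J = 120.02 / 0.097 = 1237.4 t/h

1237 t/h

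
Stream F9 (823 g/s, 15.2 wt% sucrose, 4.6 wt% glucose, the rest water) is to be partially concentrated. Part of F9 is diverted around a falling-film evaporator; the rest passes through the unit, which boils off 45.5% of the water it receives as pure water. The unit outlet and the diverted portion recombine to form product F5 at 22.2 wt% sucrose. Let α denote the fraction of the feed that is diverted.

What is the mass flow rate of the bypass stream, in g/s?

All 823×0.152 = 125.1 g/s of sucrose reaches F5, so F5 = 125.1/0.222 = 563.5 g/s and vapour = 259.5 g/s.
The evaporator receives (1−α)·823 of feed at 0.802 water and removes 0.455 of that water:
0.455×0.802×(1−α)×823 = 259.5
(1−α) = 259.5/300.32 = 0.8641;  α = 0.1359.
Bypass flow = 0.1359×823 = 111.85 g/s.

111.9 g/s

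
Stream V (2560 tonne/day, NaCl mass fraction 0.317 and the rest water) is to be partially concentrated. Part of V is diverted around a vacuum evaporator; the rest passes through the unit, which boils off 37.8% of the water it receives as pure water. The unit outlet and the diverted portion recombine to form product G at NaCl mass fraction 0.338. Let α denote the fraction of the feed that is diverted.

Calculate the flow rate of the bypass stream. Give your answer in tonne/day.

1944 tonne/day

All 2560×0.317 = 811.52 tonne/day of NaCl reaches G, so G = 811.52/0.338 = 2400.9 tonne/day and vapour = 159.05 tonne/day.
The evaporator receives (1−α)·2560 of feed at 0.683 water and removes 0.378 of that water:
0.378×0.683×(1−α)×2560 = 159.05
(1−α) = 159.05/660.93 = 0.2407;  α = 0.7593.
Bypass flow = 0.7593×2560 = 1943.9 tonne/day.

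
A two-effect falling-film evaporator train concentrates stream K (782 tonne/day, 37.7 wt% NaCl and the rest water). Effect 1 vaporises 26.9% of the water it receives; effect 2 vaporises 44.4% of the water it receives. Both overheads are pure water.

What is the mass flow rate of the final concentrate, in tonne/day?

water in feed = 782×0.623 = 487.19 tonne/day.
After stage 1: water left = (1−0.269)×487.19 = 356.13; stream total = 650.95 tonne/day.
After stage 2: water left = (1−0.444)×356.13 = 198.01; final concentrate = 492.82 tonne/day.

492.8 tonne/day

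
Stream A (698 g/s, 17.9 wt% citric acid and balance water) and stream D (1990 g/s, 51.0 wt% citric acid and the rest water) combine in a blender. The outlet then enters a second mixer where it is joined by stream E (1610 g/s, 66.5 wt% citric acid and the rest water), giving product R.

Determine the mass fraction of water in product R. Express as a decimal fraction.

Overall, product flow = 4298 g/s.
water in = 698×0.821 + 1990×0.490 + 1610×0.335 = 2087.5 g/s.
water fraction in R = 0.4857.

0.4857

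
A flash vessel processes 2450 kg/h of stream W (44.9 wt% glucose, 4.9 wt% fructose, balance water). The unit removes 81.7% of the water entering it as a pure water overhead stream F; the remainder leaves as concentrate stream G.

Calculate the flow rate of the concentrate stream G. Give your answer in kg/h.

water entering = 2450×0.502 = 1229.9 kg/h; overhead removed = 0.817×1229.9 = 1004.8 kg/h.
Concentrate = 2450 − 1004.8 = 1445.2 kg/h.

1445 kg/h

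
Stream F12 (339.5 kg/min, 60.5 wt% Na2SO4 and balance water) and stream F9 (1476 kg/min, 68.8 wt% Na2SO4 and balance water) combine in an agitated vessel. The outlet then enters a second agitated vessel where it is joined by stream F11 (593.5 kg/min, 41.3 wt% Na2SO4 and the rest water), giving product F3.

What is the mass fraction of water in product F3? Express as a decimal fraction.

Overall, product flow = 2409 kg/min.
water in = 339.5×0.395 + 1476×0.312 + 593.5×0.587 = 943 kg/min.
water fraction in F3 = 0.3914.

0.3914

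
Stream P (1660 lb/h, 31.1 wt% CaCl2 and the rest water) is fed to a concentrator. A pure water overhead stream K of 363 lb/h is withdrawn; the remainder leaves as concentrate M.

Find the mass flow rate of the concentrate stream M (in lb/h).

Concentrate = 1660 − 363 = 1297 lb/h.

1297 lb/h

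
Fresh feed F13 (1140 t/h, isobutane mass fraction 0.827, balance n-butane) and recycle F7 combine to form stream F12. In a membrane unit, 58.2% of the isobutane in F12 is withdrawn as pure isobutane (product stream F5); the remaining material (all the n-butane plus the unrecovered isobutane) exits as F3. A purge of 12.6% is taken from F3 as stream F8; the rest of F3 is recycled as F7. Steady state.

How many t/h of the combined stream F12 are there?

3051 t/h

n-butane enters only via F13 and leaves only via the purge: 1140×0.173 = 0.126×(n-butane in F3), and the membrane unit passes all n-butane, so n-butane in F12 = n-butane in F3 = 1565.2 t/h.
isobutane in F12: m_A = 1140×0.827 + (1−0.126)·(1−0.582)·m_A, so m_A = 942.78/0.6347 = 1485.5 t/h.
F12 = 1485.5 + 1565.2 = 3050.7 t/h.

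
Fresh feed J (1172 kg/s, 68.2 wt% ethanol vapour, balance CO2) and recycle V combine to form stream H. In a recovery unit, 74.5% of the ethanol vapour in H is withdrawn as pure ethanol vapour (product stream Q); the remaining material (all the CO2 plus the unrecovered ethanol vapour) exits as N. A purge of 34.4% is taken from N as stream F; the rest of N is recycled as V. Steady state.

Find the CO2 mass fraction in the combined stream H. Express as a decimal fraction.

0.530

CO2 enters only via J and leaves only via the purge: 1172×0.318 = 0.344×(CO2 in N), and the recovery unit passes all CO2, so CO2 in H = CO2 in N = 1083.4 kg/s.
ethanol vapour in H: m_A = 1172×0.682 + (1−0.344)·(1−0.745)·m_A, so m_A = 799.3/0.8327 = 959.87 kg/s.
H = 959.87 + 1083.4 = 2043.3 kg/s.
CO2 fraction in H = 1083.4/2043.3 = 0.530.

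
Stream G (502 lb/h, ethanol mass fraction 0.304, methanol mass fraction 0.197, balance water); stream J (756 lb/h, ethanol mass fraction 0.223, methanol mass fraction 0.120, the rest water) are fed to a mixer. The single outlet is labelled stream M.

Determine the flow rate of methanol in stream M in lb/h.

methanol out = methanol in = 502×0.197 + 756×0.120 = 189.61 lb/h.

189.6 lb/h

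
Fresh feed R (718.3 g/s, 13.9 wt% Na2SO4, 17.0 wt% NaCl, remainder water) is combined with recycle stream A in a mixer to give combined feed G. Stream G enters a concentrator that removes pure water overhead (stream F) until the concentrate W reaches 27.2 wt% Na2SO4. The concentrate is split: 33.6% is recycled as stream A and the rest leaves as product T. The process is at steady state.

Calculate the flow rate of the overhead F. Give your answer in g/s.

351.2 g/s

Overall Na2SO4 balance (none leaves overhead): Na2SO4 in fresh feed = Na2SO4 in product, i.e. 718.3×0.139 = (1−0.336)·W·0.272.
W = 99.844/(0.272×0.664) = 552.82 g/s.
Recycle A = 0.336×552.82 = 185.75 g/s.
Combined feed G = 718.3 + 185.75 = 904.05 g/s.
Overhead F = G − W = 904.05 − 552.82 = 351.23 g/s.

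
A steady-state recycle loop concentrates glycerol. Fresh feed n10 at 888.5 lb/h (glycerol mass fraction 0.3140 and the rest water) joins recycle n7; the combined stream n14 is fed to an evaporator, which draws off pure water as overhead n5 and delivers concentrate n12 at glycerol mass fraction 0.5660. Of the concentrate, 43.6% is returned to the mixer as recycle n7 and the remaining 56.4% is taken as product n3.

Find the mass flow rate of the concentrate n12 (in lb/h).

874 lb/h

Overall glycerol balance (none leaves overhead): glycerol in fresh feed = glycerol in product, i.e. 888.5×0.314 = (1−0.436)·n12·0.566.
n12 = 278.99/(0.566×0.564) = 873.96 lb/h.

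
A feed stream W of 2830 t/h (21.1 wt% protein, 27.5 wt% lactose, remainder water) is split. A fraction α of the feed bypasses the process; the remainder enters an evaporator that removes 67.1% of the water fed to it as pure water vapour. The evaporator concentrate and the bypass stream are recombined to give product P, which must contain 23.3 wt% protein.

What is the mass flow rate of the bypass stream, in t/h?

All 2830×0.211 = 597.13 t/h of protein reaches P, so P = 597.13/0.233 = 2562.8 t/h and vapour = 267.21 t/h.
The evaporator receives (1−α)·2830 of feed at 0.514 water and removes 0.671 of that water:
0.671×0.514×(1−α)×2830 = 267.21
(1−α) = 267.21/976.05 = 0.2738;  α = 0.7262.
Bypass flow = 0.7262×2830 = 2055.2 t/h.

2055 t/h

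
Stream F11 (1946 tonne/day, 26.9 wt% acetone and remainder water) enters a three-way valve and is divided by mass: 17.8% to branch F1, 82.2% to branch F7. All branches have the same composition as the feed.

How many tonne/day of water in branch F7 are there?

Branch F7 total = 0.822×1946 = 1599.6 tonne/day.
water in F7 = 0.731×1599.6 = 1169.3 tonne/day.

1169 tonne/day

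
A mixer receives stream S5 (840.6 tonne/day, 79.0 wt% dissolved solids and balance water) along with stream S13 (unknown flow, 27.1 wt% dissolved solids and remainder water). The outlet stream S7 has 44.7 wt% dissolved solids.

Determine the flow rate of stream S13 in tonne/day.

Let S13 be the unknown flow. Total out = 840.6 + S13.
dissolved solids balance: 664.07 + 0.271·S13 = 0.447·(840.6 + S13)
(0.271 − 0.447)·S13 = 0.447×840.6 − 664.07 = -288.33
S13 = -288.33 / -0.176 = 1638.2 tonne/day

1638 tonne/day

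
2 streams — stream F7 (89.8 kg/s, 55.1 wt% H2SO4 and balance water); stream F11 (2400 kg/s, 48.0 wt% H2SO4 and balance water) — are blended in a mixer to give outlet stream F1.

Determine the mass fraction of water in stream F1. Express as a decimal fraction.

0.517

Total flow out = 89.8 + 2400 = 2489.8 kg/s.
water in = 89.8×0.449 + 2400×0.520 = 1288.3 kg/s.
water mass fraction in F1 = 1288.3/2489.8 = 0.517.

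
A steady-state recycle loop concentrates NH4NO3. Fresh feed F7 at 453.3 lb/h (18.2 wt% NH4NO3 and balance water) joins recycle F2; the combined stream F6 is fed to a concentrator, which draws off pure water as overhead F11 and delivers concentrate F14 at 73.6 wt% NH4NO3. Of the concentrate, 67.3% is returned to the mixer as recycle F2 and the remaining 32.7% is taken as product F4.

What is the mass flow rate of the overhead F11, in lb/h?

341.2 lb/h

Overall NH4NO3 balance (none leaves overhead): NH4NO3 in fresh feed = NH4NO3 in product, i.e. 453.3×0.182 = (1−0.673)·F14·0.736.
F14 = 82.501/(0.736×0.327) = 342.79 lb/h.
Recycle F2 = 0.673×342.79 = 230.7 lb/h.
Combined feed F6 = 453.3 + 230.7 = 684 lb/h.
Overhead F11 = F6 − F14 = 684 − 342.79 = 341.21 lb/h.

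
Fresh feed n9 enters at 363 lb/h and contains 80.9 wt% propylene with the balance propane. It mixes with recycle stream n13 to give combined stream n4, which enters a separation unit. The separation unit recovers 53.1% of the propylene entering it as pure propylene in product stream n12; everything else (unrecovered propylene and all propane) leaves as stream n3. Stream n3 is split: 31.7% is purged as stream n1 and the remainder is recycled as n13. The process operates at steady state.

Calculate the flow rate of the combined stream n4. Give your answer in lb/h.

650.8 lb/h

propane enters only via n9 and leaves only via the purge: 363×0.191 = 0.317×(propane in n3), and the separation unit passes all propane, so propane in n4 = propane in n3 = 218.72 lb/h.
propylene in n4: m_A = 363×0.809 + (1−0.317)·(1−0.531)·m_A, so m_A = 293.67/0.6797 = 432.07 lb/h.
n4 = 432.07 + 218.72 = 650.79 lb/h.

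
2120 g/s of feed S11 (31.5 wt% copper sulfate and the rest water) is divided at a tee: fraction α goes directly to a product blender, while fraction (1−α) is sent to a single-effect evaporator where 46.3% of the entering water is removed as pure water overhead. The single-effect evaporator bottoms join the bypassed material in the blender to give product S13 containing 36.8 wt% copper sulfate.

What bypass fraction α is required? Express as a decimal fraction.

0.546

All 2120×0.315 = 667.8 g/s of copper sulfate reaches S13, so S13 = 667.8/0.368 = 1814.7 g/s and vapour = 305.33 g/s.
The evaporator receives (1−α)·2120 of feed at 0.685 water and removes 0.463 of that water:
0.463×0.685×(1−α)×2120 = 305.33
(1−α) = 305.33/672.37 = 0.4541;  α = 0.5459.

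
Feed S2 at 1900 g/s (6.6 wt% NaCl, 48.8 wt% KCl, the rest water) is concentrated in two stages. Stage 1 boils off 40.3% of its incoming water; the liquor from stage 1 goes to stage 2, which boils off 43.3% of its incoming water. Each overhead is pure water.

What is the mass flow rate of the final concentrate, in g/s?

water in feed = 1900×0.446 = 847.4 g/s.
After stage 1: water left = (1−0.403)×847.4 = 505.9; stream total = 1558.5 g/s.
After stage 2: water left = (1−0.433)×505.9 = 286.84; final concentrate = 1339.4 g/s.

1339 g/s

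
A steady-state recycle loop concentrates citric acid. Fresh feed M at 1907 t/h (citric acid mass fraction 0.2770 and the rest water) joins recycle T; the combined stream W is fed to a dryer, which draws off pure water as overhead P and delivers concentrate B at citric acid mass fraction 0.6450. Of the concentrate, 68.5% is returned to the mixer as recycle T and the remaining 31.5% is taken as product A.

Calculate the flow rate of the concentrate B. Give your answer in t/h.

2600 t/h

Overall citric acid balance (none leaves overhead): citric acid in fresh feed = citric acid in product, i.e. 1907×0.277 = (1−0.685)·B·0.645.
B = 528.24/(0.645×0.315) = 2599.9 t/h.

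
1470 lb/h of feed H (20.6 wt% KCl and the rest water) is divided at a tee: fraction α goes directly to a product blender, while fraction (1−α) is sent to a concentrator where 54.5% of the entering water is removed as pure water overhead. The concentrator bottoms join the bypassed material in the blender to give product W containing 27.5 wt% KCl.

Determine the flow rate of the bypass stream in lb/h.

All 1470×0.206 = 302.82 lb/h of KCl reaches W, so W = 302.82/0.275 = 1101.2 lb/h and vapour = 368.84 lb/h.
The evaporator receives (1−α)·1470 of feed at 0.794 water and removes 0.545 of that water:
0.545×0.794×(1−α)×1470 = 368.84
(1−α) = 368.84/636.11 = 0.5798;  α = 0.4202.
Bypass flow = 0.4202×1470 = 617.65 lb/h.

617.7 lb/h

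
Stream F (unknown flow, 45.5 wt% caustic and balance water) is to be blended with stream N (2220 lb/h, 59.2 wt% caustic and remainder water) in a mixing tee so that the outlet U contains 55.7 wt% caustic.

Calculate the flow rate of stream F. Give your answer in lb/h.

761.8 lb/h

Let F be the unknown flow. Total out = 2220 + F.
caustic balance: 1314.2 + 0.455·F = 0.557·(2220 + F)
(0.455 − 0.557)·F = 0.557×2220 − 1314.2 = -77.7
F = -77.7 / -0.102 = 761.76 lb/h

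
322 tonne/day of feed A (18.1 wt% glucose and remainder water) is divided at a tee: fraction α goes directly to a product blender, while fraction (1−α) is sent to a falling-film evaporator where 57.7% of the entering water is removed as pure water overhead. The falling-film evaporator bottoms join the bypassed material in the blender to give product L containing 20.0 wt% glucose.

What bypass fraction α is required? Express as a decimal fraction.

All 322×0.181 = 58.282 tonne/day of glucose reaches L, so L = 58.282/0.200 = 291.41 tonne/day and vapour = 30.59 tonne/day.
The evaporator receives (1−α)·322 of feed at 0.819 water and removes 0.577 of that water:
0.577×0.819×(1−α)×322 = 30.59
(1−α) = 30.59/152.17 = 0.2010;  α = 0.7990.

0.799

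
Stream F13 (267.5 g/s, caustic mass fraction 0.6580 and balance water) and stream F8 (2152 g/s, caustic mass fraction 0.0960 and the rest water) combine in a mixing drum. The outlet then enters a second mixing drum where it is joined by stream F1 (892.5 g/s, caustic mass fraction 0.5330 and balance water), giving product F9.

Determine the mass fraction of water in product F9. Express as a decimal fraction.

Overall, product flow = 3312 g/s.
water in = 267.5×0.342 + 2152×0.904 + 892.5×0.467 = 2453.7 g/s.
water fraction in F9 = 0.7408.

0.7408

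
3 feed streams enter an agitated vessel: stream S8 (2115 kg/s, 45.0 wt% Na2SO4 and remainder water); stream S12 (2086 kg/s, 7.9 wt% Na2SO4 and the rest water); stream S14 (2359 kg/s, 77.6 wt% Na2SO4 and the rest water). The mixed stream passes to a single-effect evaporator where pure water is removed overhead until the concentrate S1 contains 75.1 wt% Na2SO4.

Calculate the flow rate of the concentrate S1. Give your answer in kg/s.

3924 kg/s

Na2SO4 entering = 2115×0.450 + 2086×0.079 + 2359×0.776 = 2947.1 kg/s.
All Na2SO4 reports to S1, so S1 = 2947.1/0.751 = 3924.3 kg/s.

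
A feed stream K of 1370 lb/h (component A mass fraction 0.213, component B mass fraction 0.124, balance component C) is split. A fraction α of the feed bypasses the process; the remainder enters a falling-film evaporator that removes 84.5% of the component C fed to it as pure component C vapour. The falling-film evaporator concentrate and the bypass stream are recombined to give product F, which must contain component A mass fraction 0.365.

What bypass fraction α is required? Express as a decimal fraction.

0.257

All 1370×0.213 = 291.81 lb/h of component A reaches F, so F = 291.81/0.365 = 799.48 lb/h and vapour = 570.52 lb/h.
The evaporator receives (1−α)·1370 of feed at 0.663 component C and removes 0.845 of that component C:
0.845×0.663×(1−α)×1370 = 570.52
(1−α) = 570.52/767.52 = 0.7433;  α = 0.2567.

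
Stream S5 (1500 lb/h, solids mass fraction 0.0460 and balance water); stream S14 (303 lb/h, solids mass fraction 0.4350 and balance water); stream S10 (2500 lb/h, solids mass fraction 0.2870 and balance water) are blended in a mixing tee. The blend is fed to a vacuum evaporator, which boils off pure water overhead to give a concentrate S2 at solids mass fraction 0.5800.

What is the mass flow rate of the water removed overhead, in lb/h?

solids entering = 1500×0.046 + 303×0.435 + 2500×0.287 = 918.31 lb/h.
All solids reports to S2, so S2 = 918.31/0.580 = 1583.3 lb/h.
Total feed = 4303 lb/h; overhead = 4303 − 1583.3 = 2719.7 lb/h.

2720 lb/h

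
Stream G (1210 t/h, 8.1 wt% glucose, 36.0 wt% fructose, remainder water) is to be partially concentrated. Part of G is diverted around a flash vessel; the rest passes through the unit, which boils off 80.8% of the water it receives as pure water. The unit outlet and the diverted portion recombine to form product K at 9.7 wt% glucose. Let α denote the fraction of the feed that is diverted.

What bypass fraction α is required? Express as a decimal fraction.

0.635

All 1210×0.081 = 98.01 t/h of glucose reaches K, so K = 98.01/0.097 = 1010.4 t/h and vapour = 199.59 t/h.
The evaporator receives (1−α)·1210 of feed at 0.559 water and removes 0.808 of that water:
0.808×0.559×(1−α)×1210 = 199.59
(1−α) = 199.59/546.52 = 0.3652;  α = 0.6348.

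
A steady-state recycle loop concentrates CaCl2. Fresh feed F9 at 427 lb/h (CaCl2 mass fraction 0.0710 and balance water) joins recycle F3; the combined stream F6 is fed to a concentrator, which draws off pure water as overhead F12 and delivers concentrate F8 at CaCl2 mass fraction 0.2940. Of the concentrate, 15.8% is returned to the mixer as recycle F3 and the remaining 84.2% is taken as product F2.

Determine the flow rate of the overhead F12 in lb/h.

323.9 lb/h

Overall CaCl2 balance (none leaves overhead): CaCl2 in fresh feed = CaCl2 in product, i.e. 427×0.071 = (1−0.158)·F8·0.294.
F8 = 30.317/(0.294×0.842) = 122.47 lb/h.
Recycle F3 = 0.158×122.47 = 19.35 lb/h.
Combined feed F6 = 427 + 19.35 = 446.35 lb/h.
Overhead F12 = F6 − F8 = 446.35 − 122.47 = 323.88 lb/h.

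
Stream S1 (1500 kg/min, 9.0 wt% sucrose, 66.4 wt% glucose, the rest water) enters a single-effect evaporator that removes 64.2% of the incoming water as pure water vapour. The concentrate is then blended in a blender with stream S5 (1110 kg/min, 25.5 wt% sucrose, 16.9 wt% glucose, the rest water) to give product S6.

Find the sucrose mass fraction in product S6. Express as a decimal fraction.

Vapour removed = 0.642×0.246×1500 = 236.9 kg/min; concentrate = 1263.1 kg/min.
sucrose reaching the mixer = 135 (from concentrate) + 1110×0.255 = 418.05 kg/min.
Product flow = 1263.1 + 1110 = 2373.1 kg/min; sucrose fraction = 0.176.

0.176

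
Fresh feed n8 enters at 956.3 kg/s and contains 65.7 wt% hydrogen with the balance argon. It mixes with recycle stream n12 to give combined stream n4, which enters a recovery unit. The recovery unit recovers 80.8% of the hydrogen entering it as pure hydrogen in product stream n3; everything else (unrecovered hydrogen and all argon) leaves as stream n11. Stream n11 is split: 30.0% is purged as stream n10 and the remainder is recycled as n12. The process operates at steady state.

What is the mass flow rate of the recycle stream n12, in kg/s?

argon enters only via n8 and leaves only via the purge: 956.3×0.343 = 0.300×(argon in n11), and the recovery unit passes all argon, so argon in n4 = argon in n11 = 1093.4 kg/s.
hydrogen in n4: m_A = 956.3×0.657 + (1−0.300)·(1−0.808)·m_A, so m_A = 628.29/0.8656 = 725.84 kg/s.
n11 = (1−0.808)×725.84 + 1093.4 = 1232.7 kg/s.
Recycle n12 = (1−0.300)×1232.7 = 862.91 kg/s.

862.9 kg/s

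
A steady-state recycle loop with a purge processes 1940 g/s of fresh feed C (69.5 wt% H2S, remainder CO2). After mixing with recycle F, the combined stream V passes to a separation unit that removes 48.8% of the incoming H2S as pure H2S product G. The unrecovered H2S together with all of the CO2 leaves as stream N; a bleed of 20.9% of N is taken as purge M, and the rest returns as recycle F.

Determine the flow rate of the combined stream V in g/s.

CO2 enters only via C and leaves only via the purge: 1940×0.305 = 0.209×(CO2 in N), and the separation unit passes all CO2, so CO2 in V = CO2 in N = 2831.1 g/s.
H2S in V: m_A = 1940×0.695 + (1−0.209)·(1−0.488)·m_A, so m_A = 1348.3/0.5950 = 2266 g/s.
V = 2266 + 2831.1 = 5097.1 g/s.

5097 g/s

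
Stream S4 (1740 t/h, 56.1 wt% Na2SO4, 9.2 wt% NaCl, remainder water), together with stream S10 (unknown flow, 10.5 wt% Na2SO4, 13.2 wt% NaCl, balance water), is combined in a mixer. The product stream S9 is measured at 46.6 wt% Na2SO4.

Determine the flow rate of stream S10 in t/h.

457.9 t/h

Let S10 be the unknown flow. Total out = 1740 + S10.
Na2SO4 balance: 976.14 + 0.105·S10 = 0.466·(1740 + S10)
(0.105 − 0.466)·S10 = 0.466×1740 − 976.14 = -165.3
S10 = -165.3 / -0.361 = 457.89 t/h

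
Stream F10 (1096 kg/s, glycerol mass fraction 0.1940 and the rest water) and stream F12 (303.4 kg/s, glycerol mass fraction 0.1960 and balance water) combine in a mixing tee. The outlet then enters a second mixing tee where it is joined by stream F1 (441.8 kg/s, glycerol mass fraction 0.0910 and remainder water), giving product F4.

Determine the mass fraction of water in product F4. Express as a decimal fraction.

Overall, product flow = 1841.2 kg/s.
water in = 1096×0.806 + 303.4×0.804 + 441.8×0.909 = 1528.9 kg/s.
water fraction in F4 = 0.8304.

0.8304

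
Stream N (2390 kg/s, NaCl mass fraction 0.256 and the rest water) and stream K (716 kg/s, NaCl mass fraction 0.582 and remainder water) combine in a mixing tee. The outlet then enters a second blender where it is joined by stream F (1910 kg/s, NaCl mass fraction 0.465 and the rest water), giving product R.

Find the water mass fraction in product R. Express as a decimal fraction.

0.618

Overall, product flow = 5016 kg/s.
water in = 2390×0.744 + 716×0.418 + 1910×0.535 = 3099.3 kg/s.
water fraction in R = 0.618.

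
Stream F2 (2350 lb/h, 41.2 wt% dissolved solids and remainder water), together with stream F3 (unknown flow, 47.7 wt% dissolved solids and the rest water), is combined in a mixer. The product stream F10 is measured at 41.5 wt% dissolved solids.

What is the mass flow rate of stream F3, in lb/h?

Let F3 be the unknown flow. Total out = 2350 + F3.
dissolved solids balance: 968.2 + 0.477·F3 = 0.415·(2350 + F3)
(0.477 − 0.415)·F3 = 0.415×2350 − 968.2 = 7.05
F3 = 7.05 / 0.062 = 113.71 lb/h

113.7 lb/h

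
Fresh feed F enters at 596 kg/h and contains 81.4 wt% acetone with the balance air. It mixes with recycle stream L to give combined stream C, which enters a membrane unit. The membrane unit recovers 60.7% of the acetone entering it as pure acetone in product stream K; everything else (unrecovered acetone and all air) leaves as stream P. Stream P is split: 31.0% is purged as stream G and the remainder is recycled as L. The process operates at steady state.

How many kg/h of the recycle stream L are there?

427.2 kg/h

air enters only via F and leaves only via the purge: 596×0.186 = 0.310×(air in P), and the membrane unit passes all air, so air in C = air in P = 357.6 kg/h.
acetone in C: m_A = 596×0.814 + (1−0.310)·(1−0.607)·m_A, so m_A = 485.14/0.7288 = 665.65 kg/h.
P = (1−0.607)×665.65 + 357.6 = 619.2 kg/h.
Recycle L = (1−0.310)×619.2 = 427.25 kg/h.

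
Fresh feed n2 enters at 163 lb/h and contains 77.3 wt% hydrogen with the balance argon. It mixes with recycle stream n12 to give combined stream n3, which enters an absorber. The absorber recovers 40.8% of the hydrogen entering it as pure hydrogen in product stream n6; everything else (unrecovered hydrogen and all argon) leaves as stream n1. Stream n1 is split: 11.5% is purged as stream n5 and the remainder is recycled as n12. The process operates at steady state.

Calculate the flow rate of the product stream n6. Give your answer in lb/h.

108 lb/h

hydrogen in n3: m_A = 163×0.773 + (1−0.115)·(1−0.408)·m_A, so m_A = 126/0.4761 = 264.66 lb/h.
Product n6 = 0.408×264.66 = 107.98 lb/h.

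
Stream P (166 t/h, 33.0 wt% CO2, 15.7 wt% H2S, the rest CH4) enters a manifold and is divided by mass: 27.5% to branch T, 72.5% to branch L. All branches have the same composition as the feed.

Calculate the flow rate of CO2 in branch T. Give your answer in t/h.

15.06 t/h

Branch T total = 0.275×166 = 45.65 t/h.
CO2 in T = 0.330×45.65 = 15.065 t/h.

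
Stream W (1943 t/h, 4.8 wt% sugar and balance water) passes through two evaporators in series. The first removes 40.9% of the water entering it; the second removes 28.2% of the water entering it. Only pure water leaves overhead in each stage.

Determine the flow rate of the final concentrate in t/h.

878.2 t/h

water in feed = 1943×0.952 = 1849.7 t/h.
After stage 1: water left = (1−0.409)×1849.7 = 1093.2; stream total = 1186.5 t/h.
After stage 2: water left = (1−0.282)×1093.2 = 784.91; final concentrate = 878.18 t/h.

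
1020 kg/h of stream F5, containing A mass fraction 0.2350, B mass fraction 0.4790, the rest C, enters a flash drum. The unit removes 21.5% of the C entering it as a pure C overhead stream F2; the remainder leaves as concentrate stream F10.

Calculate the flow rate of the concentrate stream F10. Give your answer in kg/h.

957.3 kg/h

C entering = 1020×0.286 = 291.72 kg/h; overhead removed = 0.215×291.72 = 62.72 kg/h.
Concentrate = 1020 − 62.72 = 957.28 kg/h.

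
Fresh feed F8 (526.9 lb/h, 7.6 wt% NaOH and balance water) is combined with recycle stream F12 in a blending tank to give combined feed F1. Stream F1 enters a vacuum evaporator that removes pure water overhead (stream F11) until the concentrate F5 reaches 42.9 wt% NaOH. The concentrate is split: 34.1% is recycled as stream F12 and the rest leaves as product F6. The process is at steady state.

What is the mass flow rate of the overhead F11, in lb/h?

433.6 lb/h

Overall NaOH balance (none leaves overhead): NaOH in fresh feed = NaOH in product, i.e. 526.9×0.076 = (1−0.341)·F5·0.429.
F5 = 40.044/(0.429×0.659) = 141.64 lb/h.
Recycle F12 = 0.341×141.64 = 48.301 lb/h.
Combined feed F1 = 526.9 + 48.301 = 575.2 lb/h.
Overhead F11 = F1 − F5 = 575.2 − 141.64 = 433.56 lb/h.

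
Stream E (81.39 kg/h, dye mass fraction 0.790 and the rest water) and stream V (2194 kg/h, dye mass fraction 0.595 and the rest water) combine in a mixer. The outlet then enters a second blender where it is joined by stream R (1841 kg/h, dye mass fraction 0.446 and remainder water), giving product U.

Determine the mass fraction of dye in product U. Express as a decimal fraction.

0.532

Overall, product flow = 4116.4 kg/h.
dye in = 81.39×0.790 + 2194×0.595 + 1841×0.446 = 2190.8 kg/h.
dye fraction in U = 0.532.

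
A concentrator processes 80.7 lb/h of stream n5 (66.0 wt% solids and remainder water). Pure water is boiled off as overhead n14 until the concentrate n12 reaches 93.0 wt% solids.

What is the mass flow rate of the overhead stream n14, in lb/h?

23.43 lb/h

solids is conserved: 80.7×0.660 = 53.262 lb/h all reports to the concentrate.
Concentrate = 53.262/(target fraction) = 57.271 lb/h.
Overhead = 80.7 − 57.271 = 23.429 lb/h.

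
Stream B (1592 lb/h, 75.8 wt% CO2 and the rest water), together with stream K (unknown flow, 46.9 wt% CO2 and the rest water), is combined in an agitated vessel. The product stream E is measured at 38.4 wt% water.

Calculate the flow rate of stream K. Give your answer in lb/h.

Let K be the unknown flow. Total out = 1592 + K.
water balance: 385.26 + 0.531·K = 0.384·(1592 + K)
(0.531 − 0.384)·K = 0.384×1592 − 385.26 = 226.06
K = 226.06 / 0.147 = 1537.9 lb/h

1538 lb/h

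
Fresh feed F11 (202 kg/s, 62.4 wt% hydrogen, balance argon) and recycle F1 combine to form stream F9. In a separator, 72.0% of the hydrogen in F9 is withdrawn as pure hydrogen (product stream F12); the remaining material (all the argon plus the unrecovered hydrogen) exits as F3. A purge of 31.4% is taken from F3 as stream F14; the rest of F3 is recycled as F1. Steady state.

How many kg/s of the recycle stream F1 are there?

argon enters only via F11 and leaves only via the purge: 202×0.376 = 0.314×(argon in F3), and the separator passes all argon, so argon in F9 = argon in F3 = 241.89 kg/s.
hydrogen in F9: m_A = 202×0.624 + (1−0.314)·(1−0.720)·m_A, so m_A = 126.05/0.8079 = 156.02 kg/s.
F3 = (1−0.720)×156.02 + 241.89 = 285.57 kg/s.
Recycle F1 = (1−0.314)×285.57 = 195.9 kg/s.

195.9 kg/s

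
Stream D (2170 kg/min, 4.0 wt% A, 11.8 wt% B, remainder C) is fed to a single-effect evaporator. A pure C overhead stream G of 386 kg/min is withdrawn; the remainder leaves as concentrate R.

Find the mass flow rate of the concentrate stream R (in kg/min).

1784 kg/min

Concentrate = 2170 − 386 = 1784 kg/min.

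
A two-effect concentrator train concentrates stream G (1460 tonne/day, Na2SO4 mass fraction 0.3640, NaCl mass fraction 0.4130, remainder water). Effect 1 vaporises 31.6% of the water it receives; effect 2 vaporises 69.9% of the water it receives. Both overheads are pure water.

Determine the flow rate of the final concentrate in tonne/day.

water in feed = 1460×0.223 = 325.58 tonne/day.
After stage 1: water left = (1−0.316)×325.58 = 222.7; stream total = 1357.1 tonne/day.
After stage 2: water left = (1−0.699)×222.7 = 67.032; final concentrate = 1201.5 tonne/day.

1201 tonne/day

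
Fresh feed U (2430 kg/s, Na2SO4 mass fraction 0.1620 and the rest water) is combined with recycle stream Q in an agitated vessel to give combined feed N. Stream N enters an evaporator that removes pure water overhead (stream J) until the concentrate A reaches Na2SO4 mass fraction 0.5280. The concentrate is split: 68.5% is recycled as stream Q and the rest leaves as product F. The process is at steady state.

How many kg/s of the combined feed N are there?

Overall Na2SO4 balance (none leaves overhead): Na2SO4 in fresh feed = Na2SO4 in product, i.e. 2430×0.162 = (1−0.685)·A·0.528.
A = 393.66/(0.528×0.315) = 2366.9 kg/s.
Recycle Q = 0.685×2366.9 = 1621.3 kg/s.
Combined feed N = 2430 + 1621.3 = 4051.3 kg/s.

4051 kg/s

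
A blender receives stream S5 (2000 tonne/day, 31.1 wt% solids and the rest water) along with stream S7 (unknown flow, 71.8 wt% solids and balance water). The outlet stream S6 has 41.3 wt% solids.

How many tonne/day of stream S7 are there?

Let S7 be the unknown flow. Total out = 2000 + S7.
solids balance: 622 + 0.718·S7 = 0.413·(2000 + S7)
(0.718 − 0.413)·S7 = 0.413×2000 − 622 = 204
S7 = 204 / 0.305 = 668.85 tonne/day

668.9 tonne/day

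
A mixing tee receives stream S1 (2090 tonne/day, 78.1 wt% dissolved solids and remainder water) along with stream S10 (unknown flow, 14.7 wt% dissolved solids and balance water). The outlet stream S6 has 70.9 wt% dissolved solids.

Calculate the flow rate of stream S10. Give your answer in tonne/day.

Let S10 be the unknown flow. Total out = 2090 + S10.
dissolved solids balance: 1632.3 + 0.147·S10 = 0.709·(2090 + S10)
(0.147 − 0.709)·S10 = 0.709×2090 − 1632.3 = -150.48
S10 = -150.48 / -0.562 = 267.76 tonne/day

267.8 tonne/day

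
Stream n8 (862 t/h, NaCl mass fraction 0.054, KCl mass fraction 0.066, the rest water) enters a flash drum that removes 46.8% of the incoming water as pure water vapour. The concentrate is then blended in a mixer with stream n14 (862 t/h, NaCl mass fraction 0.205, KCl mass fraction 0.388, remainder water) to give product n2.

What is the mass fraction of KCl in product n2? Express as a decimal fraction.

0.286

Vapour removed = 0.468×0.880×862 = 355.01 t/h; concentrate = 506.99 t/h.
KCl reaching the mixer = 56.892 (from concentrate) + 862×0.388 = 391.35 t/h.
Product flow = 506.99 + 862 = 1369 t/h; KCl fraction = 0.286.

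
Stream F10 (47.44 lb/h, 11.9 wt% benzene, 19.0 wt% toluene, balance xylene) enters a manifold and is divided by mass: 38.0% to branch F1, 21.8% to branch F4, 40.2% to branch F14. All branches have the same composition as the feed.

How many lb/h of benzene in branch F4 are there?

Branch F4 total = 0.218×47.44 = 10.342 lb/h.
benzene in F4 = 0.119×10.342 = 1.2307 lb/h.

1.231 lb/h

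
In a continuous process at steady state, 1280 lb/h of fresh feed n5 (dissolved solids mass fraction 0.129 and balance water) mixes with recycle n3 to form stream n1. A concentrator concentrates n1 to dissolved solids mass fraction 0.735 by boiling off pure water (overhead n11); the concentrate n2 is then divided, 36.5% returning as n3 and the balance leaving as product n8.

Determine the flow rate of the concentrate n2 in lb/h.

353.8 lb/h

Overall dissolved solids balance (none leaves overhead): dissolved solids in fresh feed = dissolved solids in product, i.e. 1280×0.129 = (1−0.365)·n2·0.735.
n2 = 165.12/(0.735×0.635) = 353.78 lb/h.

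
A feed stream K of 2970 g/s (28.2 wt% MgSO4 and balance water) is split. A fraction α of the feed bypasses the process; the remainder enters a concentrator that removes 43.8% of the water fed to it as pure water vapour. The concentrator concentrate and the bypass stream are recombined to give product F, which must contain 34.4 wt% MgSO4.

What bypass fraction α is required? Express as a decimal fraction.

All 2970×0.282 = 837.54 g/s of MgSO4 reaches F, so F = 837.54/0.344 = 2434.7 g/s and vapour = 535.29 g/s.
The evaporator receives (1−α)·2970 of feed at 0.718 water and removes 0.438 of that water:
0.438×0.718×(1−α)×2970 = 535.29
(1−α) = 535.29/934.02 = 0.5731;  α = 0.4269.

0.427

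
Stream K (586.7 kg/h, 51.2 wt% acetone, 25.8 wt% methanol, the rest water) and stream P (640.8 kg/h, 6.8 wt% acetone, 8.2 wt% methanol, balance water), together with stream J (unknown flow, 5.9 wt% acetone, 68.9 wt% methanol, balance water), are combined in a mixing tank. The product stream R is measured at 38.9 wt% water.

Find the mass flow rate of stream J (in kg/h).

1475 kg/h

Let J be the unknown flow. Total out = 1227.5 + J.
water balance: 679.62 + 0.252·J = 0.389·(1227.5 + J)
(0.252 − 0.389)·J = 0.389×1227.5 − 679.62 = -202.12
J = -202.12 / -0.137 = 1475.4 kg/h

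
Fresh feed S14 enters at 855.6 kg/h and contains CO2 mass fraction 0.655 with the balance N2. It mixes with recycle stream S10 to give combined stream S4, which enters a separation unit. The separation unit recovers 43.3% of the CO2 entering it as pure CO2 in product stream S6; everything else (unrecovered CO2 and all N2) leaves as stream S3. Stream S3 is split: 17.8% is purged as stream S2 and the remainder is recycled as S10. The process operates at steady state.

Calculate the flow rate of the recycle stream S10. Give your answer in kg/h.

N2 enters only via S14 and leaves only via the purge: 855.6×0.345 = 0.178×(N2 in S3), and the separation unit passes all N2, so N2 in S4 = N2 in S3 = 1658.3 kg/h.
CO2 in S4: m_A = 855.6×0.655 + (1−0.178)·(1−0.433)·m_A, so m_A = 560.42/0.5339 = 1049.6 kg/h.
S3 = (1−0.433)×1049.6 + 1658.3 = 2253.5 kg/h.
Recycle S10 = (1−0.178)×2253.5 = 1852.3 kg/h.

1852 kg/h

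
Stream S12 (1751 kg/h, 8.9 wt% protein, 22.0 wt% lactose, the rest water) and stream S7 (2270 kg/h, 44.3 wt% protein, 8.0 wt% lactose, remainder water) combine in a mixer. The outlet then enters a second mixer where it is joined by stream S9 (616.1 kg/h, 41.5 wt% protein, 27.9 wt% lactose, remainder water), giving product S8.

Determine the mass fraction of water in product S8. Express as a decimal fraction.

Overall, product flow = 4637.1 kg/h.
water in = 1751×0.691 + 2270×0.477 + 616.1×0.306 = 2481.3 kg/h.
water fraction in S8 = 0.535.

0.535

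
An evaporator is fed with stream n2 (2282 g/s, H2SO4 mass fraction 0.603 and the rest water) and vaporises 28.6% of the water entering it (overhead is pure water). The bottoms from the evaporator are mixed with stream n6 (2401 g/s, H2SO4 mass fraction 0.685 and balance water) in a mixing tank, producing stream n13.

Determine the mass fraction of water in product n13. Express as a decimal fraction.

0.317

Vapour removed = 0.286×0.397×2282 = 259.1 g/s; concentrate = 2022.9 g/s.
water reaching the mixer = 646.85 (from concentrate) + 2401×0.315 = 1403.2 g/s.
Product flow = 2022.9 + 2401 = 4423.9 g/s; water fraction = 0.317.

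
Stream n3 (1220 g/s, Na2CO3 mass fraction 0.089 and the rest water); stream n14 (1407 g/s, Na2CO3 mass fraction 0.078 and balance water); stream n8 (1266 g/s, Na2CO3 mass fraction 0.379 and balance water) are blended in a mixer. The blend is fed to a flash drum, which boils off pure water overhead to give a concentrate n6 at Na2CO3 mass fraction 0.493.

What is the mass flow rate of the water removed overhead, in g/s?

2477 g/s

Na2CO3 entering = 1220×0.089 + 1407×0.078 + 1266×0.379 = 698.14 g/s.
All Na2CO3 reports to n6, so n6 = 698.14/0.493 = 1416.1 g/s.
Total feed = 3893 g/s; overhead = 3893 − 1416.1 = 2476.9 g/s.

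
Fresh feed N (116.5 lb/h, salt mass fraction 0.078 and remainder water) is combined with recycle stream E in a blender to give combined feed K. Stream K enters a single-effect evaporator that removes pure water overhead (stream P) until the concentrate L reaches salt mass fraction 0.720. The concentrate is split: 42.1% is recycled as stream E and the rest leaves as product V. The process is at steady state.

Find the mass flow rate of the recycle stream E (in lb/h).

Overall salt balance (none leaves overhead): salt in fresh feed = salt in product, i.e. 116.5×0.078 = (1−0.421)·L·0.720.
L = 9.087/(0.720×0.579) = 21.798 lb/h.
Recycle E = 0.421×21.798 = 9.1768 lb/h.

9.177 lb/h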